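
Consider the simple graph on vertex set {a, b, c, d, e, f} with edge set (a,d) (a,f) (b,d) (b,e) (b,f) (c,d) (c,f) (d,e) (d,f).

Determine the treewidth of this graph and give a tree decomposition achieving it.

Each bag holds 3 vertices, so the decomposition has width 2, which upper-bounds the treewidth. Conversely, {b, d, e} is a clique of size 3, and the vertices of any clique must share a bag in every tree decomposition; so some bag has ≥ 3 vertices and tw(G) ≥ 2. Therefore the treewidth is 2.

Treewidth 2.
One optimal decomposition is:
Bags: B1 = {c, d, f}  B2 = {b, d, f}  B3 = {a, d, f}  B4 = {b, d, e}
Tree: B1–B2, B2–B3, B2–B4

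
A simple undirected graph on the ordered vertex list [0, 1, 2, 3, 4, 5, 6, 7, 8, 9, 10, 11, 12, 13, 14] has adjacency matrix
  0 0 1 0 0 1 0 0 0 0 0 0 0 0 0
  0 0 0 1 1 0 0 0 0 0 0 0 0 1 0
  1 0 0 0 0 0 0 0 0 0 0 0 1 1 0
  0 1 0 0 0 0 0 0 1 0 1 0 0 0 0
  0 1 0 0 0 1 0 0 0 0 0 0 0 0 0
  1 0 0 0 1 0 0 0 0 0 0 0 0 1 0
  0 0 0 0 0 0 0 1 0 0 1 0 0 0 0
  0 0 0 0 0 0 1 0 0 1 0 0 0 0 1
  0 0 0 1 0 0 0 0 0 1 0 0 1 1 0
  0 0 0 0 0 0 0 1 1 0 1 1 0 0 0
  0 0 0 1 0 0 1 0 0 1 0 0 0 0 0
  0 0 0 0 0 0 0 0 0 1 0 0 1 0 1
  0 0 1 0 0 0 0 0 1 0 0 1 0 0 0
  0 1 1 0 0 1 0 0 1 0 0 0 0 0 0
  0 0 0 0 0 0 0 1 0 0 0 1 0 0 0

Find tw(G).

A width-3 tree decomposition is:
Bags: B1 = {6, 7, 11, 14}  B2 = {6, 7, 9, 11}  B3 = {6, 9, 10, 11}  B4 = {9, 10, 11, 12}  B5 = {8, 9, 10, 12}  B6 = {3, 8, 10, 12}  B7 = {2, 3, 8, 12}  B8 = {2, 3, 8, 13}  B9 = {1, 2, 3, 13}  B10 = {0, 1, 2, 13}  B11 = {0, 1, 5, 13}  B12 = {0, 1, 4, 5}
Tree: B1–B2, B2–B3, B3–B4, B4–B5, B5–B6, B6–B7, B7–B8, B8–B9, B9–B10, B10–B11, B11–B12
Every bag has size at most 4, so the width is 4 − 1 = 3 and tw(G) ≤ 3. For the lower bound: the 4 vertex sets {6,7,14}, {11}, {9}, {3,8,10,12} are disjoint, each induces a connected subgraph, and every pair is joined by at least one edge of G. Contracting each set to a single vertex therefore yields K_{4} as a minor, and since treewidth is minor-monotone, tw(G) ≥ tw(K_{4}) = 3. Hence tw(G) = 3 exactly.

3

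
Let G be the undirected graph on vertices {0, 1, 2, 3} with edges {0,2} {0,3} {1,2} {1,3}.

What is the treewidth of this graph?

2

A width-2 tree decomposition is:
Bags: B1 = {0, 1, 2}  B2 = {0, 1, 3}
Tree: B1–B2
Every bag has size at most 3, so the width is 3 − 1 = 2 and tw(G) ≤ 2. Since 0–2–1–3–0 is a cycle in G, G is not acyclic. Forests are exactly the graphs of treewidth ≤ 1, so tw(G) ≥ 2. Combining the bounds, tw(G) = 2.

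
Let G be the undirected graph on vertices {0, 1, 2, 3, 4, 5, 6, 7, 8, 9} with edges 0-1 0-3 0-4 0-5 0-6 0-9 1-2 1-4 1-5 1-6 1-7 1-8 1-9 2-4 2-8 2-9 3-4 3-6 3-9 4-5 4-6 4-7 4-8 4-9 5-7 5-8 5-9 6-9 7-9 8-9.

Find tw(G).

4

A width-4 tree decomposition is:
Bags: B1 = {1, 4, 5, 7, 9}  B2 = {0, 1, 4, 5, 9}  B3 = {0, 1, 4, 6, 9}  B4 = {1, 4, 5, 8, 9}  B5 = {0, 3, 4, 6, 9}  B6 = {1, 2, 4, 8, 9}
Tree: B1–B2, B2–B3, B1–B4, B3–B5, B4–B6
Each bag holds 5 vertices, so the decomposition has width 4, which upper-bounds the treewidth. On the other hand G contains the 5-clique {1, 2, 4, 8, 9}. A clique must lie in a single bag of any decomposition, so no decomposition can have width below 4. Combining the bounds, tw(G) = 4.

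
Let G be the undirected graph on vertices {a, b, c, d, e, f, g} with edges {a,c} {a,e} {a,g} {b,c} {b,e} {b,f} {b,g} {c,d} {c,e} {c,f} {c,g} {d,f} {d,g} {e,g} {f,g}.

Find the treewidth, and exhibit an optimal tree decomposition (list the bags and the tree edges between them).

Treewidth 3.
One such decomposition:
Bags: B1 = {b, c, e, g}  B2 = {b, c, f, g}  B3 = {a, c, e, g}  B4 = {c, d, f, g}
Tree: B1–B2, B1–B3, B2–B4

Each bag holds 4 vertices, so the decomposition has width 3, which upper-bounds the treewidth. Conversely, {a, c, e, g} is a clique of size 4, and the vertices of any clique must share a bag in every tree decomposition; so some bag has ≥ 4 vertices and tw(G) ≥ 3. Hence tw(G) = 3 exactly.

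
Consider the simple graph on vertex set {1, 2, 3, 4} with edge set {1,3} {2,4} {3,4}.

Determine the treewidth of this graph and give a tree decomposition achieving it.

The largest bag has 2 vertices, giving width 1; this decomposition certifies tw(G) ≤ 1. Since G has at least one edge (e.g. 2–4), it is not an edgeless graph, so tw(G) ≥ 1. Combining the bounds, tw(G) = 1.

Treewidth 1.
One such decomposition:
Bags: B1 = {2, 4}  B2 = {3, 4}  B3 = {1, 3}
Tree: B1–B2, B2–B3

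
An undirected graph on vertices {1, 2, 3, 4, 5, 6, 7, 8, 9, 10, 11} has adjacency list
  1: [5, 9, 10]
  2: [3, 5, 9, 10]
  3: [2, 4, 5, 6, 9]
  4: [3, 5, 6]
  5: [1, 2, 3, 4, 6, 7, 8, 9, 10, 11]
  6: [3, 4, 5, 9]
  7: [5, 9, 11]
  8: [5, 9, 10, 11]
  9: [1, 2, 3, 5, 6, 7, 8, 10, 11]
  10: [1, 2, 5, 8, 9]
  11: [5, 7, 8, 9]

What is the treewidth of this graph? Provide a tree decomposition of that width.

Treewidth 3.
One optimal decomposition is:
Bags: B1 = {2, 3, 5, 9}  B2 = {2, 5, 9, 10}  B3 = {5, 8, 9, 10}  B4 = {3, 5, 6, 9}  B5 = {5, 8, 9, 11}  B6 = {5, 7, 9, 11}  B7 = {3, 4, 5, 6}  B8 = {1, 5, 9, 10}
Tree: B1–B2, B2–B3, B1–B4, B3–B5, B5–B6, B4–B7, B2–B8

The largest bag has 4 vertices, giving width 3; this decomposition certifies tw(G) ≤ 3. For the lower bound, the 4 vertices {2, 3, 5, 9} are pairwise adjacent, and any tree decomposition puts a clique entirely inside one bag — forcing width ≥ 3. Therefore the treewidth is 3.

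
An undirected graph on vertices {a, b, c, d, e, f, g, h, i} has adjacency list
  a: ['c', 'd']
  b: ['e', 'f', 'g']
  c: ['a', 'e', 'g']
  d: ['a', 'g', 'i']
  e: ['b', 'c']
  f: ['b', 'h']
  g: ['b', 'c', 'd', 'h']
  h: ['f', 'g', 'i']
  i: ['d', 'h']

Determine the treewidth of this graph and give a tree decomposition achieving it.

Treewidth 3.
Bags: B1 = {b, f, h, i}  B2 = {b, g, h, i}  B3 = {b, d, g, i}  B4 = {b, d, e, g}  B5 = {c, d, e, g}  B6 = {a, c, d, e}
Tree: B1–B2, B2–B3, B3–B4, B4–B5, B5–B6

The largest bag has 4 vertices, giving width 3; this decomposition certifies tw(G) ≤ 3. For the lower bound: the 4 vertex sets {f,h,i}, {b}, {g}, {a,c,d,e} are disjoint, each induces a connected subgraph, and every pair is joined by at least one edge of G. Contracting each set to a single vertex therefore yields K_{4} as a minor, and since treewidth is minor-monotone, tw(G) ≥ tw(K_{4}) = 3. The upper and lower bounds meet at 3, so that is the treewidth.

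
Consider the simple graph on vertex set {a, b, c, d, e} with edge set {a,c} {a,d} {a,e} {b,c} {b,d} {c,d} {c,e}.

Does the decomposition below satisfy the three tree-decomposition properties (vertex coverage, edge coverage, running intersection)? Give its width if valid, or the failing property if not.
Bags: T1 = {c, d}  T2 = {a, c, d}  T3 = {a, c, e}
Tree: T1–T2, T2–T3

No — vertex b appears in no bag.

A tree decomposition must satisfy three properties: every vertex lies in some bag; for every edge, both endpoints lie together in some bag; and for every vertex, the bags containing it form a connected subtree. Here vertex b appears in no bag, so the decomposition is invalid.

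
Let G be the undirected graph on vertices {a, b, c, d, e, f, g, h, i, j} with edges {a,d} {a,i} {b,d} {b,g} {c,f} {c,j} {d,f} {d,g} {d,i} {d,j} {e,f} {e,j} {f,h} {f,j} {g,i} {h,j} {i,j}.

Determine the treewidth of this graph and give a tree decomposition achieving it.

Each bag holds 3 vertices, so the decomposition has width 2, which upper-bounds the treewidth. On the other hand G contains the 3-clique {d, f, j}. A clique must lie in a single bag of any decomposition, so no decomposition can have width below 2. Hence tw(G) = 2 exactly.

Treewidth 2.
Bags: B1 = {a, d, i}  B2 = {d, i, j}  B3 = {d, f, j}  B4 = {d, g, i}  B5 = {f, h, j}  B6 = {e, f, j}  B7 = {c, f, j}  B8 = {b, d, g}
Tree: B1–B2, B2–B3, B1–B4, B3–B5, B3–B6, B6–B7, B4–B8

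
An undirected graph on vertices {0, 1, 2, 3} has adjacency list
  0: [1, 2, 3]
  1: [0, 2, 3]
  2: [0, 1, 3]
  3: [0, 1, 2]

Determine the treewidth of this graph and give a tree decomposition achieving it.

With just one bag of size 4, the width is 4 − 1 = 3, so tw(G) ≤ 3. Conversely, {0, 1, 2, 3} is a clique of size 4, and the vertices of any clique must share a bag in every tree decomposition; so some bag has ≥ 4 vertices and tw(G) ≥ 3. Combining the bounds, tw(G) = 3.

Treewidth 3.
One optimal decomposition is:
Bags: B1 = {0, 1, 2, 3}
Tree: (single bag)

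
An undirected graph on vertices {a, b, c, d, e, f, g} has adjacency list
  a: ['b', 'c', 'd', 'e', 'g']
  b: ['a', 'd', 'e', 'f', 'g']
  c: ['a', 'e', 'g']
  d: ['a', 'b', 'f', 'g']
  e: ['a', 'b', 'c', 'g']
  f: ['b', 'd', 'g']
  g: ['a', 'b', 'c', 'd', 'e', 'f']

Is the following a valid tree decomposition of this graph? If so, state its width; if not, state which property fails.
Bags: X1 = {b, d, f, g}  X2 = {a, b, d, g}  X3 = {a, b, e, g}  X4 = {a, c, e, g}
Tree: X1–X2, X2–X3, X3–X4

Yes; width 3.

Checking the three conditions: (i) the bags cover all of {a, b, c, d, e, f, g}; (ii) for each edge, some bag contains both endpoints; (iii) the bags containing any fixed vertex form a subtree. All hold, so the decomposition is valid with width 4 − 1 = 3.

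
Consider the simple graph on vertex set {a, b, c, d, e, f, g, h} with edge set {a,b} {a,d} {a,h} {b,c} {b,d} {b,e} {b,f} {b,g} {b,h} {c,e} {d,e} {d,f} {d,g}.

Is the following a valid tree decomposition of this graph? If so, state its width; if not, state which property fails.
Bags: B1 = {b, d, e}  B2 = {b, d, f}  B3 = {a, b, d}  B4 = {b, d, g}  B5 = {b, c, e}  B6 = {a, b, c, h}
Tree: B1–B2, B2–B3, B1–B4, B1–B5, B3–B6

No — bags containing vertex c are not connected in the tree.

A tree decomposition must satisfy three properties: every vertex lies in some bag; for every edge, both endpoints lie together in some bag; and for every vertex, the bags containing it form a connected subtree. Here bags containing vertex c are not connected in the tree, so the decomposition is invalid.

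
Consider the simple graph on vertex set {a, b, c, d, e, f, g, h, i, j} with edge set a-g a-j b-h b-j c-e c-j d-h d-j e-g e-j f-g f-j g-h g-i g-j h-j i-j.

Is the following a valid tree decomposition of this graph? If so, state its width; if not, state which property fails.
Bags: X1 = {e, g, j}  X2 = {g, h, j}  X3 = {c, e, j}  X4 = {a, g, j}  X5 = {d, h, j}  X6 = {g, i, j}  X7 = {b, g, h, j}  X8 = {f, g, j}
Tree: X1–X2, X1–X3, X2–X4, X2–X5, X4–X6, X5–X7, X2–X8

No — bags containing vertex g are not connected in the tree.

A tree decomposition must satisfy three properties: every vertex lies in some bag; for every edge, both endpoints lie together in some bag; and for every vertex, the bags containing it form a connected subtree. Here bags containing vertex g are not connected in the tree, so the decomposition is invalid.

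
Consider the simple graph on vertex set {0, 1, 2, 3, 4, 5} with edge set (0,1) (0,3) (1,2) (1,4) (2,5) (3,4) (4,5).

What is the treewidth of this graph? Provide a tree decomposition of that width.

Each bag holds 3 vertices, so the decomposition has width 2, which upper-bounds the treewidth. Since 2–5–4–1–2 is a cycle in G, G is not acyclic. Forests are exactly the graphs of treewidth ≤ 1, so tw(G) ≥ 2. Therefore the treewidth is 2.

Treewidth 2.
One such decomposition:
Bags: B1 = {1, 2, 5}  B2 = {1, 4, 5}  B3 = {0, 1, 4}  B4 = {0, 3, 4}
Tree: B1–B2, B2–B3, B3–B4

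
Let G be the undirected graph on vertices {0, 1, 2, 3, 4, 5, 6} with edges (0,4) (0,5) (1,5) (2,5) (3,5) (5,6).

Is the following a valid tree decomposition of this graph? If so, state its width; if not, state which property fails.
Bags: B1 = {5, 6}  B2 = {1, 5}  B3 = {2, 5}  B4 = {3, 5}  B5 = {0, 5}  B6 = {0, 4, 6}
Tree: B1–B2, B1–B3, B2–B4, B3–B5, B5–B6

No — bags containing vertex 6 are not connected in the tree.

A tree decomposition must satisfy three properties: every vertex lies in some bag; for every edge, both endpoints lie together in some bag; and for every vertex, the bags containing it form a connected subtree. Here bags containing vertex 6 are not connected in the tree, so the decomposition is invalid.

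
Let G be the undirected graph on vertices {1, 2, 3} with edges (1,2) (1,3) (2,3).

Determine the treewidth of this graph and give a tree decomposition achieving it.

A single bag containing all 3 vertices is trivially a valid decomposition of width 2. Conversely, {1, 2, 3} is a clique of size 3, and the vertices of any clique must share a bag in every tree decomposition; so some bag has ≥ 3 vertices and tw(G) ≥ 2. Hence tw(G) = 2 exactly.

Treewidth 2.
One such decomposition:
Bags: B1 = {1, 2, 3}
Tree: (single bag)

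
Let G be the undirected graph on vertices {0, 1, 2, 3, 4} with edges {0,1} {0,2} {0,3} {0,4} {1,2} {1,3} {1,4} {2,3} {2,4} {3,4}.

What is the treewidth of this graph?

A width-4 tree decomposition is:
Bags: B1 = {0, 1, 2, 3, 4}
Tree: (single bag)
A single bag containing all 5 vertices is trivially a valid decomposition of width 4. Conversely, {0, 1, 2, 3, 4} is a clique of size 5, and the vertices of any clique must share a bag in every tree decomposition; so some bag has ≥ 5 vertices and tw(G) ≥ 4. Combining the bounds, tw(G) = 4.

4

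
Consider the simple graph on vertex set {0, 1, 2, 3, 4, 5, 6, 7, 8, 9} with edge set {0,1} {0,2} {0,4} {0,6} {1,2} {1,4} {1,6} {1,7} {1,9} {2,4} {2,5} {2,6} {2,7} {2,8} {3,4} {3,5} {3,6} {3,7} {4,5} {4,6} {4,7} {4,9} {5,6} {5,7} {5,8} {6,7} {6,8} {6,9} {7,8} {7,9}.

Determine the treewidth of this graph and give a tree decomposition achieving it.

Treewidth 4.
One such decomposition:
Bags: B1 = {1, 2, 4, 6, 7}  B2 = {2, 4, 5, 6, 7}  B3 = {1, 4, 6, 7, 9}  B4 = {3, 4, 5, 6, 7}  B5 = {2, 5, 6, 7, 8}  B6 = {0, 1, 2, 4, 6}
Tree: B1–B2, B1–B3, B2–B4, B2–B5, B1–B6

Each bag holds 5 vertices, so the decomposition has width 4, which upper-bounds the treewidth. On the other hand G contains the 5-clique {2, 5, 6, 7, 8}. A clique must lie in a single bag of any decomposition, so no decomposition can have width below 4. The upper and lower bounds meet at 4, so that is the treewidth.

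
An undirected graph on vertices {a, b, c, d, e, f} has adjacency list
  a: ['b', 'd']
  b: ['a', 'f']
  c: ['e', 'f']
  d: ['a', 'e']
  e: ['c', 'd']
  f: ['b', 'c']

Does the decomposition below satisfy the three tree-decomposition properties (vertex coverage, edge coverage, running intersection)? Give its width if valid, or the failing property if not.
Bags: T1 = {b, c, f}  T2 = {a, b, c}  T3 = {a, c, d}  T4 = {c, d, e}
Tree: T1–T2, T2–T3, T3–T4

Yes; width 2.

Every vertex of G appears in some bag (union = {a, b, c, d, e, f}); every edge is covered by a bag; and for each vertex v the set of bags containing v is connected in the bag tree. The decomposition is therefore valid. The largest bag has 3 vertices, so the width is 2.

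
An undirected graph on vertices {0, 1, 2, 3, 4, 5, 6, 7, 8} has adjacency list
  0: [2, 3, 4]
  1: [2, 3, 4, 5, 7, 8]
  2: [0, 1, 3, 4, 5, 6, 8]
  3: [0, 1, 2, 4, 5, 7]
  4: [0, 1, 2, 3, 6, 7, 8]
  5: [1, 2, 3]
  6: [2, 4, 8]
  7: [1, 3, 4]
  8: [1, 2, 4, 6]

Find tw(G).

3

A width-3 tree decomposition is:
Bags: B1 = {1, 3, 4, 7}  B2 = {1, 2, 3, 4}  B3 = {0, 2, 3, 4}  B4 = {1, 2, 4, 8}  B5 = {2, 4, 6, 8}  B6 = {1, 2, 3, 5}
Tree: B1–B2, B2–B3, B2–B4, B4–B5, B2–B6
Each bag holds 4 vertices, so the decomposition has width 3, which upper-bounds the treewidth. Conversely, {0, 2, 3, 4} is a clique of size 4, and the vertices of any clique must share a bag in every tree decomposition; so some bag has ≥ 4 vertices and tw(G) ≥ 3. Hence tw(G) = 3 exactly.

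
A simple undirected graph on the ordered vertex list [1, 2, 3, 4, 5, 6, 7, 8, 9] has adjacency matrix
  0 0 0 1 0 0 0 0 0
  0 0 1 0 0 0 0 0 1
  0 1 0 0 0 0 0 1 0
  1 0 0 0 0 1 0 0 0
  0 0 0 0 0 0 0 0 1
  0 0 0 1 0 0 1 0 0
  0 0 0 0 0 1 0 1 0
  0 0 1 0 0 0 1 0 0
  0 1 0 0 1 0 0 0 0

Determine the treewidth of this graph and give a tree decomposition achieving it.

Treewidth 1.
Bags: B1 = {1, 4}  B2 = {4, 6}  B3 = {6, 7}  B4 = {7, 8}  B5 = {3, 8}  B6 = {2, 3}  B7 = {2, 9}  B8 = {5, 9}
Tree: B1–B2, B2–B3, B3–B4, B4–B5, B5–B6, B6–B7, B7–B8

Each bag holds 2 vertices, so the decomposition has width 1, which upper-bounds the treewidth. G has an edge, so its treewidth is at least 1. Therefore the treewidth is 1.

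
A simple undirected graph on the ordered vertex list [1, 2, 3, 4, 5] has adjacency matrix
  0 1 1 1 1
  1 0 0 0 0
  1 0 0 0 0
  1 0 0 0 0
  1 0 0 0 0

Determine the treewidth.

1

A width-1 tree decomposition is:
Bags: B1 = {1, 4}  B2 = {1, 2}  B3 = {1, 3}  B4 = {1, 5}
Tree: B1–B2, B2–B3, B3–B4
The largest bag has 2 vertices, giving width 1; this decomposition certifies tw(G) ≤ 1. Any graph with an edge has treewidth ≥ 1, and G has the edge 4–1. Combining the bounds, tw(G) = 1.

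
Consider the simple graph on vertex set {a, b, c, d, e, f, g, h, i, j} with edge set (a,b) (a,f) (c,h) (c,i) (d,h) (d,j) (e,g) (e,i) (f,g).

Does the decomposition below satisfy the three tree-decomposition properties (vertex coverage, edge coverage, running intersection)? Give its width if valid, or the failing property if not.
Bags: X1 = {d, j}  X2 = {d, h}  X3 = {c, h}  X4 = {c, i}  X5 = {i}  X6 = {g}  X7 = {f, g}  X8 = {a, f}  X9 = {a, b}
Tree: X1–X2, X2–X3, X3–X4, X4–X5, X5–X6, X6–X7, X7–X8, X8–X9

A tree decomposition must satisfy three properties: every vertex lies in some bag; for every edge, both endpoints lie together in some bag; and for every vertex, the bags containing it form a connected subtree. Here vertex e appears in no bag, so the decomposition is invalid.

No — vertex e appears in no bag.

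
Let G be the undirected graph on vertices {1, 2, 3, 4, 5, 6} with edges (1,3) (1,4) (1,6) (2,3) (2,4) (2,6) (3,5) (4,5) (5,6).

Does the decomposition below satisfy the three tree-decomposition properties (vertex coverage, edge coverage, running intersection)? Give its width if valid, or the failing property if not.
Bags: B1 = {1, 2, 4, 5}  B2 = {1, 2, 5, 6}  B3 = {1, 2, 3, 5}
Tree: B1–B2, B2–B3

Checking the three conditions: (i) the bags cover all of {1, 2, 3, 4, 5, 6}; (ii) for each edge, some bag contains both endpoints; (iii) the bags containing any fixed vertex form a subtree. All hold, so the decomposition is valid with width 4 − 1 = 3.

Yes; width 3.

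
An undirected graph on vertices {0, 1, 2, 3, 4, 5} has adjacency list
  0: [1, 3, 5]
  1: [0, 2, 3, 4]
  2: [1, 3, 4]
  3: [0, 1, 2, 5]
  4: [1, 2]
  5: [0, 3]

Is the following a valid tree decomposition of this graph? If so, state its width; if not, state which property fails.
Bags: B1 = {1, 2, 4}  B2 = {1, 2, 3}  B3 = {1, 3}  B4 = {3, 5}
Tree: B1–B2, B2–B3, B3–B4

No — vertex 0 appears in no bag.

A tree decomposition must satisfy three properties: every vertex lies in some bag; for every edge, both endpoints lie together in some bag; and for every vertex, the bags containing it form a connected subtree. Here vertex 0 appears in no bag, so the decomposition is invalid.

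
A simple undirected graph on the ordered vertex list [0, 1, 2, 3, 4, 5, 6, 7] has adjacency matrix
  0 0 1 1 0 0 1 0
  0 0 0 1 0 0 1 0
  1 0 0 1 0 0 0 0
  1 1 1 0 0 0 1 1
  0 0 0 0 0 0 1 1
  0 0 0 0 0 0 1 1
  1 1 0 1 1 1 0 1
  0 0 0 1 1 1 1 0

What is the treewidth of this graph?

A width-2 tree decomposition is:
Bags: B1 = {3, 6, 7}  B2 = {0, 3, 6}  B3 = {5, 6, 7}  B4 = {0, 2, 3}  B5 = {4, 6, 7}  B6 = {1, 3, 6}
Tree: B1–B2, B1–B3, B2–B4, B1–B5, B1–B6
The largest bag has 3 vertices, giving width 2; this decomposition certifies tw(G) ≤ 2. Conversely, {0, 2, 3} is a clique of size 3, and the vertices of any clique must share a bag in every tree decomposition; so some bag has ≥ 3 vertices and tw(G) ≥ 2. Therefore the treewidth is 2.

2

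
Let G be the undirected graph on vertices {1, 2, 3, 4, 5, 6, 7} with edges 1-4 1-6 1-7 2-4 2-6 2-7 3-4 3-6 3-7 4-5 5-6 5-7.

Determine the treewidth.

3

A width-3 tree decomposition is:
Bags: B1 = {2, 4, 6, 7}  B2 = {3, 4, 6, 7}  B3 = {4, 5, 6, 7}  B4 = {1, 4, 6, 7}
Tree: B1–B2, B2–B3, B3–B4
Every bag has size at most 4, so the width is 4 − 1 = 3 and tw(G) ≤ 3. For the lower bound: the 4 vertex sets {2,7}, {3,4}, {6}, {5} are disjoint, each induces a connected subgraph, and every pair is joined by at least one edge of G. Contracting each set to a single vertex therefore yields K_{4} as a minor, and since treewidth is minor-monotone, tw(G) ≥ tw(K_{4}) = 3. The upper and lower bounds meet at 3, so that is the treewidth.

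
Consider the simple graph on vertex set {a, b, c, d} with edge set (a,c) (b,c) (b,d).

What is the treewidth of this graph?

1

A width-1 tree decomposition is:
Bags: B1 = {b, c}  B2 = {a, c}  B3 = {b, d}
Tree: B1–B2, B1–B3
The largest bag has 2 vertices, giving width 1; this decomposition certifies tw(G) ≤ 1. Any graph with an edge has treewidth ≥ 1, and G has the edge c–b. The upper and lower bounds meet at 1, so that is the treewidth.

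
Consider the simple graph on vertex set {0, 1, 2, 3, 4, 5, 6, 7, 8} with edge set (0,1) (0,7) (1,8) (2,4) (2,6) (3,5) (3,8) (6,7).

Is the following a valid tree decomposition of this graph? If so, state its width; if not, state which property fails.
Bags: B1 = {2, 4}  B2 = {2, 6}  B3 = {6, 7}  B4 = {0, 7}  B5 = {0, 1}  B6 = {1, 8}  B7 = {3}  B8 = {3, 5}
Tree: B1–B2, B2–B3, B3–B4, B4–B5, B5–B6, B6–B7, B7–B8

A tree decomposition must satisfy three properties: every vertex lies in some bag; for every edge, both endpoints lie together in some bag; and for every vertex, the bags containing it form a connected subtree. Here edge (8,3) lies in no bag, so the decomposition is invalid.

No — edge (8,3) lies in no bag.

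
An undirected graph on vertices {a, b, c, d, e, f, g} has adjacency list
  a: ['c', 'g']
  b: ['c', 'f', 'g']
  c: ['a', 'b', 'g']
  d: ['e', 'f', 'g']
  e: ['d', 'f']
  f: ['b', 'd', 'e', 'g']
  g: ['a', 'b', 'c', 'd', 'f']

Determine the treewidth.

2

A width-2 tree decomposition is:
Bags: B1 = {b, f, g}  B2 = {d, f, g}  B3 = {b, c, g}  B4 = {a, c, g}  B5 = {d, e, f}
Tree: B1–B2, B1–B3, B3–B4, B2–B5
Each bag holds 3 vertices, so the decomposition has width 2, which upper-bounds the treewidth. On the other hand G contains the 3-clique {a, c, g}. A clique must lie in a single bag of any decomposition, so no decomposition can have width below 2. Hence tw(G) = 2 exactly.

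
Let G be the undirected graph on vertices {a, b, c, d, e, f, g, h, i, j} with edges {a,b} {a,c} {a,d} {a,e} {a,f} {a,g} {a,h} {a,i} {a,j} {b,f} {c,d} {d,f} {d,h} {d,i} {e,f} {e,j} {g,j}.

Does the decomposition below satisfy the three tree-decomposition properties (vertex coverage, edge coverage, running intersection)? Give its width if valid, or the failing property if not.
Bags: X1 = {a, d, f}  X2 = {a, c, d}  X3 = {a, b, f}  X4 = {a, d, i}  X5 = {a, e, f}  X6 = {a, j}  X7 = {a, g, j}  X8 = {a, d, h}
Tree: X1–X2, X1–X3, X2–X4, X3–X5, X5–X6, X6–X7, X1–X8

No — edge (e,j) lies in no bag.

A tree decomposition must satisfy three properties: every vertex lies in some bag; for every edge, both endpoints lie together in some bag; and for every vertex, the bags containing it form a connected subtree. Here edge (e,j) lies in no bag, so the decomposition is invalid.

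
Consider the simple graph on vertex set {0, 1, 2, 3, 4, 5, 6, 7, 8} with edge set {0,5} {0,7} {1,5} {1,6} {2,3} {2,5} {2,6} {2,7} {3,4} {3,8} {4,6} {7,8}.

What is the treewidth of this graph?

3

A width-3 tree decomposition is:
Bags: B1 = {3, 4, 6, 8}  B2 = {2, 3, 6, 8}  B3 = {2, 6, 7, 8}  B4 = {1, 2, 6, 7}  B5 = {1, 2, 5, 7}  B6 = {0, 1, 5, 7}
Tree: B1–B2, B2–B3, B3–B4, B4–B5, B5–B6
The largest bag has 4 vertices, giving width 3; this decomposition certifies tw(G) ≤ 3. For the lower bound: the 4 vertex sets {3,4,8}, {6}, {2}, {0,1,5,7} are disjoint, each induces a connected subgraph, and every pair is joined by at least one edge of G. Contracting each set to a single vertex therefore yields K_{4} as a minor, and since treewidth is minor-monotone, tw(G) ≥ tw(K_{4}) = 3. The upper and lower bounds meet at 3, so that is the treewidth.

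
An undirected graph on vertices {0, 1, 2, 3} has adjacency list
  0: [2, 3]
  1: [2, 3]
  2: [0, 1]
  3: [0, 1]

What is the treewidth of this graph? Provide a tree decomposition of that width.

Treewidth 2.
Bags: B1 = {0, 1, 3}  B2 = {0, 1, 2}
Tree: B1–B2

Each bag holds 3 vertices, so the decomposition has width 2, which upper-bounds the treewidth. The edges 0–3–1–2–0 form a cycle, so G is not a tree and its treewidth is at least 2. The upper and lower bounds meet at 2, so that is the treewidth.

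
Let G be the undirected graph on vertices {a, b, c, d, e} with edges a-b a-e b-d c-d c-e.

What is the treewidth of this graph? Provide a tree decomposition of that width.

Treewidth 2.
One such decomposition:
Bags: B1 = {a, b, e}  B2 = {b, c, e}  B3 = {b, c, d}
Tree: B1–B2, B2–B3

Every bag has size at most 3, so the width is 3 − 1 = 2 and tw(G) ≤ 2. For the lower bound, G contains the cycle b–a–e–c–d–b, so G is not a forest; only forests have treewidth ≤ 1, hence tw(G) ≥ 2. Hence tw(G) = 2 exactly.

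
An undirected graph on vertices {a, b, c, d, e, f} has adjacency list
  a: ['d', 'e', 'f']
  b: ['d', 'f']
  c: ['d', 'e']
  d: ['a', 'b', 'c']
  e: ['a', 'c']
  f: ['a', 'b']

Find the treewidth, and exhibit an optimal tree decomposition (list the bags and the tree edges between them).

The largest bag has 3 vertices, giving width 2; this decomposition certifies tw(G) ≤ 2. For the lower bound, G contains the cycle f–b–d–a–f, so G is not a forest; only forests have treewidth ≤ 1, hence tw(G) ≥ 2. Therefore the treewidth is 2.

Treewidth 2.
One such decomposition:
Bags: B1 = {a, b, f}  B2 = {a, b, d}  B3 = {a, d, e}  B4 = {c, d, e}
Tree: B1–B2, B2–B3, B3–B4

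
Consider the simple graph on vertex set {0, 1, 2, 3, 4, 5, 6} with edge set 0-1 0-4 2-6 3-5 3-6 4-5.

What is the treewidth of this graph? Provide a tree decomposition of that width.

Treewidth 1.
One optimal decomposition is:
Bags: B1 = {0, 1}  B2 = {0, 4}  B3 = {4, 5}  B4 = {3, 5}  B5 = {3, 6}  B6 = {2, 6}
Tree: B1–B2, B2–B3, B3–B4, B4–B5, B5–B6

Every bag has size at most 2, so the width is 2 − 1 = 1 and tw(G) ≤ 1. G has an edge, so its treewidth is at least 1. The upper and lower bounds meet at 1, so that is the treewidth.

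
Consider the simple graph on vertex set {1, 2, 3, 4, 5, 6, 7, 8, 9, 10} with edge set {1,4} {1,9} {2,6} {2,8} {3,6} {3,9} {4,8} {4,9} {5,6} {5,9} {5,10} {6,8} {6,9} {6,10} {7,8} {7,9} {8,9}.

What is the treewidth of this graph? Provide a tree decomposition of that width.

Treewidth 2.
One optimal decomposition is:
Bags: B1 = {7, 8, 9}  B2 = {6, 8, 9}  B3 = {5, 6, 9}  B4 = {5, 6, 10}  B5 = {3, 6, 9}  B6 = {4, 8, 9}  B7 = {2, 6, 8}  B8 = {1, 4, 9}
Tree: B1–B2, B2–B3, B3–B4, B3–B5, B1–B6, B2–B7, B6–B8

Each bag holds 3 vertices, so the decomposition has width 2, which upper-bounds the treewidth. On the other hand G contains the 3-clique {1, 4, 9}. A clique must lie in a single bag of any decomposition, so no decomposition can have width below 2. Combining the bounds, tw(G) = 2.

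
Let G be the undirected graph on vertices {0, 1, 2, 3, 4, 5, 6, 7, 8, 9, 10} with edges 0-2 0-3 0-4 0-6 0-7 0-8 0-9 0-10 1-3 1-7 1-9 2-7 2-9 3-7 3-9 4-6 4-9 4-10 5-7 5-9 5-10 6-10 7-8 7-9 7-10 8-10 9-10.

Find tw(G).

A width-3 tree decomposition is:
Bags: B1 = {1, 3, 7, 9}  B2 = {0, 3, 7, 9}  B3 = {0, 2, 7, 9}  B4 = {0, 7, 9, 10}  B5 = {5, 7, 9, 10}  B6 = {0, 7, 8, 10}  B7 = {0, 4, 9, 10}  B8 = {0, 4, 6, 10}
Tree: B1–B2, B2–B3, B3–B4, B4–B5, B4–B6, B4–B7, B7–B8
The largest bag has 4 vertices, giving width 3; this decomposition certifies tw(G) ≤ 3. For the lower bound, the 4 vertices {0, 4, 9, 10} are pairwise adjacent, and any tree decomposition puts a clique entirely inside one bag — forcing width ≥ 3. The upper and lower bounds meet at 3, so that is the treewidth.

3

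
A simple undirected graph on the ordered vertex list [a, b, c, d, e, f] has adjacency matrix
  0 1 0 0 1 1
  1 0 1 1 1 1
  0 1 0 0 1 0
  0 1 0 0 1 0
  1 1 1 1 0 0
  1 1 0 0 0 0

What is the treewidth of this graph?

2

A width-2 tree decomposition is:
Bags: B1 = {a, b, f}  B2 = {a, b, e}  B3 = {b, d, e}  B4 = {b, c, e}
Tree: B1–B2, B2–B3, B2–B4
The largest bag has 3 vertices, giving width 2; this decomposition certifies tw(G) ≤ 2. On the other hand G contains the 3-clique {b, d, e}. A clique must lie in a single bag of any decomposition, so no decomposition can have width below 2. Therefore the treewidth is 2.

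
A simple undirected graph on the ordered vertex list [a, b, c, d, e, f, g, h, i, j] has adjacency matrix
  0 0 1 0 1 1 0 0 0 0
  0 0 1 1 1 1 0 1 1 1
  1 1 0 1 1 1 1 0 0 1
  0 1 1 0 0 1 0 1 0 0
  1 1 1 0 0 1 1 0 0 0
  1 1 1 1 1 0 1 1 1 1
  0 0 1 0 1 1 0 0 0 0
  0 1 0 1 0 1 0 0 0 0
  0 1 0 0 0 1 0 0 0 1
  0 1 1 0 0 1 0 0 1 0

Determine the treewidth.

A width-3 tree decomposition is:
Bags: B1 = {b, c, e, f}  B2 = {b, c, f, j}  B3 = {b, c, d, f}  B4 = {c, e, f, g}  B5 = {b, d, f, h}  B6 = {a, c, e, f}  B7 = {b, f, i, j}
Tree: B1–B2, B1–B3, B1–B4, B3–B5, B1–B6, B2–B7
The largest bag has 4 vertices, giving width 3; this decomposition certifies tw(G) ≤ 3. Conversely, {c, e, f, g} is a clique of size 4, and the vertices of any clique must share a bag in every tree decomposition; so some bag has ≥ 4 vertices and tw(G) ≥ 3. Therefore the treewidth is 3.

3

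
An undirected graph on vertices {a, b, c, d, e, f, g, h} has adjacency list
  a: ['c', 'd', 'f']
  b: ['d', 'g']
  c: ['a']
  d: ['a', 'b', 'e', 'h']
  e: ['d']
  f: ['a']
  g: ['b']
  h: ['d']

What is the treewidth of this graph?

A width-1 tree decomposition is:
Bags: B1 = {a, d}  B2 = {a, f}  B3 = {b, d}  B4 = {d, h}  B5 = {d, e}  B6 = {b, g}  B7 = {a, c}
Tree: B1–B2, B1–B3, B3–B4, B3–B5, B3–B6, B1–B7
Each bag holds 2 vertices, so the decomposition has width 1, which upper-bounds the treewidth. G has an edge, so its treewidth is at least 1. The upper and lower bounds meet at 1, so that is the treewidth.

1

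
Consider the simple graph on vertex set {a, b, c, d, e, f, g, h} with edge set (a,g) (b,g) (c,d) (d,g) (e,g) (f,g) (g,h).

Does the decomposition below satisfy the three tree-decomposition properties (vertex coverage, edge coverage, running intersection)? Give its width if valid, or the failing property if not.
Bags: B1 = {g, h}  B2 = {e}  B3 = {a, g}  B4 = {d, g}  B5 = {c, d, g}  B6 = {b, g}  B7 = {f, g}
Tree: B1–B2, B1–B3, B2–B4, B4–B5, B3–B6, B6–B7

A tree decomposition must satisfy three properties: every vertex lies in some bag; for every edge, both endpoints lie together in some bag; and for every vertex, the bags containing it form a connected subtree. Here edge (g,e) lies in no bag, so the decomposition is invalid.

No — edge (g,e) lies in no bag.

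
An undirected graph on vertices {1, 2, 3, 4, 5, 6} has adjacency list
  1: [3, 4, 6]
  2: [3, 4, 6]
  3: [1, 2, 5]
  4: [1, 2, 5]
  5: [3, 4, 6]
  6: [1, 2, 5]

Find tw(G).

3

A width-3 tree decomposition is:
Bags: B1 = {1, 2, 3, 5}  B2 = {1, 2, 4, 5}  B3 = {1, 2, 5, 6}
Tree: B1–B2, B2–B3
Each bag holds 4 vertices, so the decomposition has width 3, which upper-bounds the treewidth. For the lower bound: the 4 vertex sets {1,3}, {2,4}, {5}, {6} are disjoint, each induces a connected subgraph, and every pair is joined by at least one edge of G. Contracting each set to a single vertex therefore yields K_{4} as a minor, and since treewidth is minor-monotone, tw(G) ≥ tw(K_{4}) = 3. Hence tw(G) = 3 exactly.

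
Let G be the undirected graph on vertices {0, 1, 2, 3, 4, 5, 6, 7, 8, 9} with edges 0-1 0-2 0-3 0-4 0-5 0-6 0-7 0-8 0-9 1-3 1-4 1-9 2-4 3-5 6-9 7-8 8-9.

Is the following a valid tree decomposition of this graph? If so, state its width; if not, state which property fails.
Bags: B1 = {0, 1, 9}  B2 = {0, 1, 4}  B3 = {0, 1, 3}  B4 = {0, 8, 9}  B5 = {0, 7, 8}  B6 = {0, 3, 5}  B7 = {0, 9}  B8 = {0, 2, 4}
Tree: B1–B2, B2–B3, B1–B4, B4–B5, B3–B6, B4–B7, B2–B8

A tree decomposition must satisfy three properties: every vertex lies in some bag; for every edge, both endpoints lie together in some bag; and for every vertex, the bags containing it form a connected subtree. Here vertex 6 appears in no bag, so the decomposition is invalid.

No — vertex 6 appears in no bag.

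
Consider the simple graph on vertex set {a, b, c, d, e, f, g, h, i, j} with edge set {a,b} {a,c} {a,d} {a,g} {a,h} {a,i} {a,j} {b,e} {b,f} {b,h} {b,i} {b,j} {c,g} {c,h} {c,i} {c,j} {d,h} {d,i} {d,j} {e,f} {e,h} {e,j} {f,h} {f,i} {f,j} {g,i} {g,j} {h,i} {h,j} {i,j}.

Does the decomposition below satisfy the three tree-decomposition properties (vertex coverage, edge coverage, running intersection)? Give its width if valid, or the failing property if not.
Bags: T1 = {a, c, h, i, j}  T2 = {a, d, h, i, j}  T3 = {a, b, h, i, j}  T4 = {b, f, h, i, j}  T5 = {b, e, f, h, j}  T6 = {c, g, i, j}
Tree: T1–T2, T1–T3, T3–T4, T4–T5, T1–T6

No — edge (a,g) lies in no bag.

A tree decomposition must satisfy three properties: every vertex lies in some bag; for every edge, both endpoints lie together in some bag; and for every vertex, the bags containing it form a connected subtree. Here edge (a,g) lies in no bag, so the decomposition is invalid.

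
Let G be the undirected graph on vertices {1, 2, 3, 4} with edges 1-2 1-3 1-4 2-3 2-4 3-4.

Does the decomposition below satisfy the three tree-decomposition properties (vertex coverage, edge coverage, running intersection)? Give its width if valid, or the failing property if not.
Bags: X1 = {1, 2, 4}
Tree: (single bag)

No — vertex 3 appears in no bag.

A tree decomposition must satisfy three properties: every vertex lies in some bag; for every edge, both endpoints lie together in some bag; and for every vertex, the bags containing it form a connected subtree. Here vertex 3 appears in no bag, so the decomposition is invalid.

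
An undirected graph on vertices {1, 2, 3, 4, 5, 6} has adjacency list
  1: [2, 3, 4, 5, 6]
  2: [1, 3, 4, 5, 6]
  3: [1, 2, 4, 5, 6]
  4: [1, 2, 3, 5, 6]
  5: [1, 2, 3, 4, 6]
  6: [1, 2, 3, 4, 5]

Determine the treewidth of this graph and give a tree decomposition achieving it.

Treewidth 5.
One such decomposition:
Bags: B1 = {1, 2, 3, 4, 5, 6}
Tree: (single bag)

With just one bag of size 6, the width is 6 − 1 = 5, so tw(G) ≤ 5. For the lower bound, the 6 vertices {1, 2, 3, 4, 5, 6} are pairwise adjacent, and any tree decomposition puts a clique entirely inside one bag — forcing width ≥ 5. Hence tw(G) = 5 exactly.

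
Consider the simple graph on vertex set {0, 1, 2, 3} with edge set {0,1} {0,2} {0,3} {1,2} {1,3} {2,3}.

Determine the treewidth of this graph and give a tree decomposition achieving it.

With just one bag of size 4, the width is 4 − 1 = 3, so tw(G) ≤ 3. For the lower bound, the 4 vertices {0, 1, 2, 3} are pairwise adjacent, and any tree decomposition puts a clique entirely inside one bag — forcing width ≥ 3. Combining the bounds, tw(G) = 3.

Treewidth 3.
One optimal decomposition is:
Bags: B1 = {0, 1, 2, 3}
Tree: (single bag)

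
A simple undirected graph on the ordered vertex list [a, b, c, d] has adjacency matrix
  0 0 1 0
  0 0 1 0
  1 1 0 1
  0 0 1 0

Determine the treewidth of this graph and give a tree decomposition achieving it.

Treewidth 1.
One such decomposition:
Bags: B1 = {a, c}  B2 = {c, d}  B3 = {b, c}
Tree: B1–B2, B1–B3

The largest bag has 2 vertices, giving width 1; this decomposition certifies tw(G) ≤ 1. Any graph with an edge has treewidth ≥ 1, and G has the edge c–a. The upper and lower bounds meet at 1, so that is the treewidth.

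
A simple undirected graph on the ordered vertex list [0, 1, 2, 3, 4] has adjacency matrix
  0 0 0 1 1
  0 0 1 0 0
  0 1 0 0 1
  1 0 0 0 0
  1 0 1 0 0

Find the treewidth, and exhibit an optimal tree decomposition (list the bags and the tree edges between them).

Each bag holds 2 vertices, so the decomposition has width 1, which upper-bounds the treewidth. G has an edge, so its treewidth is at least 1. Therefore the treewidth is 1.

Treewidth 1.
Bags: B1 = {0, 3}  B2 = {0, 4}  B3 = {2, 4}  B4 = {1, 2}
Tree: B1–B2, B2–B3, B3–B4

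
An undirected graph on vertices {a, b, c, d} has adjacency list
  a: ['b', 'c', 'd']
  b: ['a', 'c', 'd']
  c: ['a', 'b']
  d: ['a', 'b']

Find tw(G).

2

A width-2 tree decomposition is:
Bags: B1 = {a, b, d}  B2 = {a, b, c}
Tree: B1–B2
Every bag has size at most 3, so the width is 3 − 1 = 2 and tw(G) ≤ 2. On the other hand G contains the 3-clique {a, b, d}. A clique must lie in a single bag of any decomposition, so no decomposition can have width below 2. Therefore the treewidth is 2.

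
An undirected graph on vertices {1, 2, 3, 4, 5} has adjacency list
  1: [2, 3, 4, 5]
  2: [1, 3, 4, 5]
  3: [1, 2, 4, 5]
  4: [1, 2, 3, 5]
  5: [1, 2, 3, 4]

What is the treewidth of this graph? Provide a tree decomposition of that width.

Treewidth 4.
One optimal decomposition is:
Bags: B1 = {1, 2, 3, 4, 5}
Tree: (single bag)

A single bag containing all 5 vertices is trivially a valid decomposition of width 4. On the other hand G contains the 5-clique {1, 2, 3, 4, 5}. A clique must lie in a single bag of any decomposition, so no decomposition can have width below 4. The upper and lower bounds meet at 4, so that is the treewidth.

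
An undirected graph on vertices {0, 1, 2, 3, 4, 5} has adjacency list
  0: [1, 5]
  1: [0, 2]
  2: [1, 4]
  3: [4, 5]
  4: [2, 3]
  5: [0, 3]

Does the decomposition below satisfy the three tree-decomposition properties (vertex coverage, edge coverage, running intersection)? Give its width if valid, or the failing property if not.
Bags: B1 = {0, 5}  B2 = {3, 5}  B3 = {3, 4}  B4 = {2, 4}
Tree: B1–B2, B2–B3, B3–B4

A tree decomposition must satisfy three properties: every vertex lies in some bag; for every edge, both endpoints lie together in some bag; and for every vertex, the bags containing it form a connected subtree. Here vertex 1 appears in no bag, so the decomposition is invalid.

No — vertex 1 appears in no bag.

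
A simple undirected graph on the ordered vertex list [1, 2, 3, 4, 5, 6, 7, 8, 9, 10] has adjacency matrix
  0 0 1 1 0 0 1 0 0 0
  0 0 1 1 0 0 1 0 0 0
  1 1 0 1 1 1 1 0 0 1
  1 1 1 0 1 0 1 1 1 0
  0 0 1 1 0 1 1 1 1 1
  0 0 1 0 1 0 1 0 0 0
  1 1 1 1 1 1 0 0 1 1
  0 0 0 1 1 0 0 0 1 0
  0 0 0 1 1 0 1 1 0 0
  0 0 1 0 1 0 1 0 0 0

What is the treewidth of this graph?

3

A width-3 tree decomposition is:
Bags: B1 = {3, 4, 5, 7}  B2 = {1, 3, 4, 7}  B3 = {2, 3, 4, 7}  B4 = {3, 5, 7, 10}  B5 = {4, 5, 7, 9}  B6 = {4, 5, 8, 9}  B7 = {3, 5, 6, 7}
Tree: B1–B2, B1–B3, B1–B4, B1–B5, B5–B6, B4–B7
Each bag holds 4 vertices, so the decomposition has width 3, which upper-bounds the treewidth. For the lower bound, the 4 vertices {4, 5, 8, 9} are pairwise adjacent, and any tree decomposition puts a clique entirely inside one bag — forcing width ≥ 3. Therefore the treewidth is 3.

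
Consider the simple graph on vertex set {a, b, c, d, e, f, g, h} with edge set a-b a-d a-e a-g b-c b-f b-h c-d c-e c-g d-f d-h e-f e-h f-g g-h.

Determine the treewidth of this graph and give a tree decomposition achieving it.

The largest bag has 5 vertices, giving width 4; this decomposition certifies tw(G) ≤ 4. For the lower bound: the 5 vertex sets {e,h}, {c,d}, {f,g}, {a}, {b} are disjoint, each induces a connected subgraph, and every pair is joined by at least one edge of G. Contracting each set to a single vertex therefore yields K_{5} as a minor, and since treewidth is minor-monotone, tw(G) ≥ tw(K_{5}) = 4. The upper and lower bounds meet at 4, so that is the treewidth.

Treewidth 4.
One such decomposition:
Bags: B1 = {a, c, e, f, h}  B2 = {a, c, d, f, h}  B3 = {a, c, f, g, h}  B4 = {a, b, c, f, h}
Tree: B1–B2, B2–B3, B3–B4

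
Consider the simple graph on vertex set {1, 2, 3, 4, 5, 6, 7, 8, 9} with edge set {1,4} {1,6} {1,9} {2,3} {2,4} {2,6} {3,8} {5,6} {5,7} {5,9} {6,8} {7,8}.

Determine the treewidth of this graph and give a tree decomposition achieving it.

Treewidth 3.
One optimal decomposition is:
Bags: B1 = {1, 5, 7, 9}  B2 = {1, 5, 6, 7}  B3 = {1, 6, 7, 8}  B4 = {1, 4, 6, 8}  B5 = {2, 4, 6, 8}  B6 = {2, 3, 4, 8}
Tree: B1–B2, B2–B3, B3–B4, B4–B5, B5–B6

Every bag has size at most 4, so the width is 4 − 1 = 3 and tw(G) ≤ 3. For the lower bound: the 4 vertex sets {5,7,9}, {1}, {6}, {2,3,4,8} are disjoint, each induces a connected subgraph, and every pair is joined by at least one edge of G. Contracting each set to a single vertex therefore yields K_{4} as a minor, and since treewidth is minor-monotone, tw(G) ≥ tw(K_{4}) = 3. The upper and lower bounds meet at 3, so that is the treewidth.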